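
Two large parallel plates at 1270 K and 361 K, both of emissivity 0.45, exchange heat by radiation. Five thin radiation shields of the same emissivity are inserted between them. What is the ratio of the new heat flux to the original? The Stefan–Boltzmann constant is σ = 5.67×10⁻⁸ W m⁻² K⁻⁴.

With N identical shields there are N+1 = 6 gaps in series, each with the same radiative resistance, so the flux falls to 1/(N+1) of its unshielded value.

ratio ≈ 0.167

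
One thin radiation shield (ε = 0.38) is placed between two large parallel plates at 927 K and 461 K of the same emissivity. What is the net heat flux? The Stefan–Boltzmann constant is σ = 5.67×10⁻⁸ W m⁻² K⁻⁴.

Each of the 2 gaps contributes resistance (2/ε − 1) = 2/0.38 − 1 = 4.263; total = 8.526.
q = σ(T₁⁴ − T₂⁴) / 8.526 = 5.67×10⁻⁸ × 6.93×10^11 / 8.526 = 4610 W/m².

q ≈ 4610 W/m²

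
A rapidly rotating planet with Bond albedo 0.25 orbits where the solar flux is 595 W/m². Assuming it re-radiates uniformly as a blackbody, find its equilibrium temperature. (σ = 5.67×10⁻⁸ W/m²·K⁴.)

Power absorbed = (1−a)S·πR²; power emitted = 4πR²σT⁴. Equating and cancelling πR²:
T = ((1−a)S / 4σ)^(1/4) = (446 / (4 × 5.67×10⁻⁸))^(1/4) = (1.97×10^9)^(1/4).
T = 211 K.

T ≈ 211 K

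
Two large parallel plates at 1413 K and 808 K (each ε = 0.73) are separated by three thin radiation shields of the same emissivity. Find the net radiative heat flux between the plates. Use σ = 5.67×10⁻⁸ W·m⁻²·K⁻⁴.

Each of the 4 gaps contributes resistance (2/ε − 1) = 2/0.73 − 1 = 1.740; total = 6.959.
q = σ(T₁⁴ − T₂⁴) / 6.959 = 5.67×10⁻⁸ × 3.56×10^12 / 6.959 = 29000 W/m².

q ≈ 29000 W/m²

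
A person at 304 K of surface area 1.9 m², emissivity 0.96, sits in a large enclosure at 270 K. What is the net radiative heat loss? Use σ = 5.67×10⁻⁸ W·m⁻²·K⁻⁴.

Q ≈ 334 W

Q = εσA(T⁴ − T_s⁴). T⁴ − T_s⁴ = (304)⁴ − (270)⁴ = 8.54×10^9 − 5.31×10^9 = 3.23×10^9 K⁴.
Q = 0.96 × 5.67×10⁻⁸ × 1.90 × 3.23×10^9 = 334 W.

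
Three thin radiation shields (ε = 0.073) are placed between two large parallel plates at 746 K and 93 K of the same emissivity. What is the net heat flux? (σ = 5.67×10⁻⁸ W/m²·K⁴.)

Each of the 4 gaps contributes resistance (2/ε − 1) = 2/0.073 − 1 = 26.40; total = 105.6.
q = σ(T₁⁴ − T₂⁴) / 105.6 = 5.67×10⁻⁸ × 3.10×10^11 / 105.6 = 166 W/m².

q ≈ 166 W/m²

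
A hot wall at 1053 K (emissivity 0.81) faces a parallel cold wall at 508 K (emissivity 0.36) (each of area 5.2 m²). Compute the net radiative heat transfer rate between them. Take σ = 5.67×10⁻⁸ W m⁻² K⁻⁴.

Q ≈ 1.14×10^5 W

For two large parallel gray plates, q = σ(T₁⁴ − T₂⁴) / (1/ε₁ + 1/ε₂ − 1).
1/ε₁ + 1/ε₂ − 1 = 1/0.81 + 1/0.36 − 1 = 3.012.
T₁⁴ − T₂⁴ = 1.23×10^12 − 6.66×10^10 = 1.16×10^12 K⁴.
q = 5.67×10⁻⁸ × 1.16×10^12 / 3.012 = 21900 W/m².
Q = q·A = 21900 × 5.2 = 1.14×10^5 W.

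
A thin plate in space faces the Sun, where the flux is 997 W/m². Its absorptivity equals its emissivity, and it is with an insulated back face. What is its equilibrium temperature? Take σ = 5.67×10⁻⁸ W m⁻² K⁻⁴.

T ≈ 364 K

Absorbed flux αS = emitted flux εσT⁴ (one radiating face); with α = ε, T = (S/σ)^(1/4).
T = (997 / 5.67×10⁻⁸)^(1/4) = (1.76×10^10)^(1/4).
T = 364 K.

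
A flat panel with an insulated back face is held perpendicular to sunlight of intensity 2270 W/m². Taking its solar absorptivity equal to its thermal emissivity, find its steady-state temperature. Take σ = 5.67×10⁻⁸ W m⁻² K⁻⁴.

Absorbed flux αS = emitted flux εσT⁴ (one radiating face); with α = ε, T = (S/σ)^(1/4).
T = (2270 / 5.67×10⁻⁸)^(1/4) = (4.00×10^10)^(1/4).
T = 447 K.

T ≈ 447 K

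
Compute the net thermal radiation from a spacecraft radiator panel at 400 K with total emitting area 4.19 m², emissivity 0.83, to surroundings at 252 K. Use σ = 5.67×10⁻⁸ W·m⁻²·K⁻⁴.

Q = εσA(T⁴ − T_s⁴). T⁴ − T_s⁴ = (400)⁴ − (252)⁴ = 2.56×10^10 − 4.03×10^9 = 2.16×10^10 K⁴.
Q = 0.83 × 5.67×10⁻⁸ × 4.19 × 2.16×10^10 = 4250 W.

Q ≈ 4250 W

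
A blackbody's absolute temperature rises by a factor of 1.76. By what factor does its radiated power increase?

P ∝ T⁴, so the power scales as (1.76)⁴ = 9.60.

factor ≈ 9.60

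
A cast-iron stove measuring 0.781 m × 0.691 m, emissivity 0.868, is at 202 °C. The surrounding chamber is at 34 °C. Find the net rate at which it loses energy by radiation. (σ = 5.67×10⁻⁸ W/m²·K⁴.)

Q ≈ 1120 W

A = 0.781 × 0.691 = 0.540 m².
Convert: 202 °C = 475 K; 34 °C = 307 K.
Q = εσA(T⁴ − T_s⁴). T⁴ − T_s⁴ = (475)⁴ − (307)⁴ = 5.09×10^10 − 8.88×10^9 = 4.20×10^10 K⁴.
Q = 0.868 × 5.67×10⁻⁸ × 0.540 × 4.20×10^10 = 1120 W.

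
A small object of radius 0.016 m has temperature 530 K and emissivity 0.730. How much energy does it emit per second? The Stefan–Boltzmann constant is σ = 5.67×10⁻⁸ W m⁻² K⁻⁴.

P ≈ 10.5 W

A = 4πr² = 4π × (0.016)² = 3.22×10^-3 m².
Stefan–Boltzmann: P = εσAT⁴ = 0.730 × 5.67×10⁻⁸ × 3.22×10^-3 × (530)⁴ = 0.730 × 5.67×10⁻⁸ × 3.22×10^-3 × 7.89×10^10.
P = 10.5 W.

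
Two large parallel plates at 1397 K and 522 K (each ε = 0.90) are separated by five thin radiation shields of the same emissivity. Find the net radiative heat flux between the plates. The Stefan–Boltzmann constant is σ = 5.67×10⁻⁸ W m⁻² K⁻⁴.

Each of the 6 gaps contributes resistance (2/ε − 1) = 2/0.90 − 1 = 1.222; total = 7.333.
q = σ(T₁⁴ − T₂⁴) / 7.333 = 5.67×10⁻⁸ × 3.73×10^12 / 7.333 = 28900 W/m².

q ≈ 28900 W/m²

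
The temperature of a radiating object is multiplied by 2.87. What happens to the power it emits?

P ∝ T⁴, so the power scales as (2.87)⁴ = 67.8.

factor ≈ 67.8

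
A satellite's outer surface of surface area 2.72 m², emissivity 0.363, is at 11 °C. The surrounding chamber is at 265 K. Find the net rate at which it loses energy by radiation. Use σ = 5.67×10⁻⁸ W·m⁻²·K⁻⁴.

Convert: 11 °C = 284 K.
Q = εσA(T⁴ − T_s⁴). T⁴ − T_s⁴ = (284)⁴ − (265)⁴ = 6.51×10^9 − 4.93×10^9 = 1.57×10^9 K⁴.
Q = 0.363 × 5.67×10⁻⁸ × 2.72 × 1.57×10^9 = 88.1 W.

Q ≈ 88.1 W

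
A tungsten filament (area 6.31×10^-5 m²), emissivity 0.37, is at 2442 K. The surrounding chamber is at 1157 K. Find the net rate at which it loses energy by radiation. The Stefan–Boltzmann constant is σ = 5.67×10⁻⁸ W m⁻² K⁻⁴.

Q = εσA(T⁴ − T_s⁴). T⁴ − T_s⁴ = (2442)⁴ − (1157)⁴ = 3.56×10^13 − 1.79×10^12 = 3.38×10^13 K⁴.
Q = 0.37 × 5.67×10⁻⁸ × 6.31×10^-5 × 3.38×10^13 = 44.7 W.

Q ≈ 44.7 W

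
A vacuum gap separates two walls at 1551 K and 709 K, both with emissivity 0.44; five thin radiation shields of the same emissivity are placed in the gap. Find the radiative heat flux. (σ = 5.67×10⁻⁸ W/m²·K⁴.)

q ≈ 14800 W/m²

Each of the 6 gaps contributes resistance (2/ε − 1) = 2/0.44 − 1 = 3.545; total = 21.27.
q = σ(T₁⁴ − T₂⁴) / 21.27 = 5.67×10⁻⁸ × 5.53×10^12 / 21.27 = 14800 W/m².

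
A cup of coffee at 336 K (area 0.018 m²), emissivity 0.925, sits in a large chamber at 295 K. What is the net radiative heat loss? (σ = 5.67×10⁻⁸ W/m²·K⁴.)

Q ≈ 4.88 W

Q = εσA(T⁴ − T_s⁴). T⁴ − T_s⁴ = (336)⁴ − (295)⁴ = 1.27×10^10 − 7.57×10^9 = 5.17×10^9 K⁴.
Q = 0.925 × 5.67×10⁻⁸ × 0.0180 × 5.17×10^9 = 4.88 W.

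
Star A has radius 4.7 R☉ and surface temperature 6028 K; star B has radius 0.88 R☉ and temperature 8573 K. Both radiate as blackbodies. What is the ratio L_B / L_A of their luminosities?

L_B/L_A ≈ 0.143

L = 4πR²σT⁴ ∝ R²T⁴, so L_B/L_A = (0.88/4.7)² × (8573/6028)⁴ = 0.0351 × 4.09 = 0.143.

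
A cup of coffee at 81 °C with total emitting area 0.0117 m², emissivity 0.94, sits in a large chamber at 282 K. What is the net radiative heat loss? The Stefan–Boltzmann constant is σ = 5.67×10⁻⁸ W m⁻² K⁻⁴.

Convert: 81 °C = 354 K.
Q = εσA(T⁴ − T_s⁴). T⁴ − T_s⁴ = (354)⁴ − (282)⁴ = 1.57×10^10 − 6.32×10^9 = 9.38×10^9 K⁴.
Q = 0.94 × 5.67×10⁻⁸ × 0.0117 × 9.38×10^9 = 5.85 W.

Q ≈ 5.85 W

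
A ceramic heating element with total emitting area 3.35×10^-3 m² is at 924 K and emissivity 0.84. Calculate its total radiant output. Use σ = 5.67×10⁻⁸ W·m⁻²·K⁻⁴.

P = εσAT⁴ = 0.84 × 5.67×10⁻⁸ × 3.35×10^-3 × (924)⁴ = 0.84 × 5.67×10⁻⁸ × 3.35×10^-3 × 7.29×10^11.
P = 116 W.

P ≈ 116 W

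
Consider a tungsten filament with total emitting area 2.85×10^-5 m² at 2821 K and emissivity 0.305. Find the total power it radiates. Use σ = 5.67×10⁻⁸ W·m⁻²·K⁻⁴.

Stefan–Boltzmann: P = εσAT⁴ = 0.305 × 5.67×10⁻⁸ × 2.85×10^-5 × (2821)⁴ = 0.305 × 5.67×10⁻⁸ × 2.85×10^-5 × 6.33×10^13.
P = 31.2 W.

P ≈ 31.2 W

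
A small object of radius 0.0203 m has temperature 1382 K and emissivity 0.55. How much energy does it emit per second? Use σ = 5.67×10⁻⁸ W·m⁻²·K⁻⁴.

A = 4πr² = 4π × (0.0203)² = 5.18×10^-3 m².
Stefan–Boltzmann: P = εσAT⁴ = 0.55 × 5.67×10⁻⁸ × 5.18×10^-3 × (1382)⁴ = 0.55 × 5.67×10⁻⁸ × 5.18×10^-3 × 3.65×10^12.
P = 589 W.

P ≈ 589 W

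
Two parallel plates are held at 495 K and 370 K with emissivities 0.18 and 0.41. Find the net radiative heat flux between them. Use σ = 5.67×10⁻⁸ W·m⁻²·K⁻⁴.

For two large parallel gray plates, q = σ(T₁⁴ − T₂⁴) / (1/ε₁ + 1/ε₂ − 1).
1/ε₁ + 1/ε₂ − 1 = 1/0.18 + 1/0.41 − 1 = 6.995.
T₁⁴ − T₂⁴ = 6.00×10^10 − 1.87×10^10 = 4.13×10^10 K⁴.
q = 5.67×10⁻⁸ × 4.13×10^10 / 6.995 = 335 W/m².

q ≈ 335 W/m²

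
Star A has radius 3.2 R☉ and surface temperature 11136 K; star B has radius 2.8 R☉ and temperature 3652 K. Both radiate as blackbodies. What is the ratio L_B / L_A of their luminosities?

L_B/L_A ≈ 8.86×10^-3

L = 4πR²σT⁴ ∝ R²T⁴, so L_B/L_A = (2.8/3.2)² × (3652/11136)⁴ = 0.766 × 0.0116 = 8.86×10^-3.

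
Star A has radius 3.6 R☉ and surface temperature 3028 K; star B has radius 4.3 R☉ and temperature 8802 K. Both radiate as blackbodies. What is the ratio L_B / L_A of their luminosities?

L_B/L_A ≈ 102

L = 4πR²σT⁴ ∝ R²T⁴, so L_B/L_A = (4.3/3.6)² × (8802/3028)⁴ = 1.43 × 71.4 = 102.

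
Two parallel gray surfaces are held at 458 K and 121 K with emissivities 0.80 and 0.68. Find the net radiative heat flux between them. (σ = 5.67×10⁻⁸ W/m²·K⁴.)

For two large parallel gray plates, q = σ(T₁⁴ − T₂⁴) / (1/ε₁ + 1/ε₂ − 1).
1/ε₁ + 1/ε₂ − 1 = 1/0.80 + 1/0.68 − 1 = 1.721.
T₁⁴ − T₂⁴ = 4.40×10^10 − 2.14×10^8 = 4.38×10^10 K⁴.
q = 5.67×10⁻⁸ × 4.38×10^10 / 1.721 = 1440 W/m².

q ≈ 1440 W/m²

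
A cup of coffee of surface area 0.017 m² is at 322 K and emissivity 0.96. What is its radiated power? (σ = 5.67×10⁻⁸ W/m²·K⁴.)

P ≈ 9.95 W

P = εσAT⁴ = 0.96 × 5.67×10⁻⁸ × 0.0170 × (322)⁴ = 0.96 × 5.67×10⁻⁸ × 0.0170 × 1.08×10^10.
P = 9.95 W.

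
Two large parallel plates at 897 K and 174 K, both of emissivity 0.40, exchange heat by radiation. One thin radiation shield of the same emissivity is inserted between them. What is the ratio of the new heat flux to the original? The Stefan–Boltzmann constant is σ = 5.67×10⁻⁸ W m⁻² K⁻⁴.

ratio ≈ 0.500

With N identical shields there are N+1 = 2 gaps in series, each with the same radiative resistance, so the flux falls to 1/(N+1) of its unshielded value.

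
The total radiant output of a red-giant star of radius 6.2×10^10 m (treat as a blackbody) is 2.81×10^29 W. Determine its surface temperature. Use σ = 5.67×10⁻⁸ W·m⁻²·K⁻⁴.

A = 4πr² = 4π × (6.2×10^10)² = 4.83×10^22 m².
From P = σAT⁴, T = (P / σA)^(1/4) = (2.81×10^29 / (5.67×10⁻⁸ × 4.83×10^22))^(1/4).
T = (1.03×10^14)^(1/4) = 3180 K.

T ≈ 3180 K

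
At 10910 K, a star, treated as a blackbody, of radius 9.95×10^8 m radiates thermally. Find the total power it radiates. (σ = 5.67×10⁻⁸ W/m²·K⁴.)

P ≈ 9.99×10^27 W

A = 4πr² = 4π × (9.95×10^8)² = 1.24×10^19 m².
P = σAT⁴ = 5.67×10⁻⁸ × 1.24×10^19 × (10910)⁴ = 5.67×10⁻⁸ × 1.24×10^19 × 1.42×10^16.
P = 9.99×10^27 W.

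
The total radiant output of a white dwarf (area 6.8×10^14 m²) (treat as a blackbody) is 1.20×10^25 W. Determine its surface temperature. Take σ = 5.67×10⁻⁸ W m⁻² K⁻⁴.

From P = σAT⁴, T = (P / σA)^(1/4) = (1.20×10^25 / (5.67×10⁻⁸ × 6.80×10^14))^(1/4).
T = (3.11×10^17)^(1/4) = 23600 K.

T ≈ 23600 K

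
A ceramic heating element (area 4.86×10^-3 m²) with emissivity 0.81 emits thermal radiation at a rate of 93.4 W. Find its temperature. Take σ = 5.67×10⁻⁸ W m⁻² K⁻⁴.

From P = εσAT⁴, T = (P / εσA)^(1/4) = (93.4 / (0.81 × 5.67×10⁻⁸ × 4.86×10^-3))^(1/4).
T = (4.18×10^11)^(1/4) = 804 K.

T ≈ 804 K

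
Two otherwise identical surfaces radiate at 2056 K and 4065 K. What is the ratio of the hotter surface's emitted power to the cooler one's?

ratio ≈ 15.3

P ∝ T⁴, so the ratio is (4065/2056)⁴ = (1.977)⁴ = 15.3.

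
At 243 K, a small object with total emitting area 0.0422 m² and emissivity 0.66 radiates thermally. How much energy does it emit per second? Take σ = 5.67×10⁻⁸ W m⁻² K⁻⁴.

Stefan–Boltzmann: P = εσAT⁴ = 0.66 × 5.67×10⁻⁸ × 0.0422 × (243)⁴ = 0.66 × 5.67×10⁻⁸ × 0.0422 × 3.49×10^9.
P = 5.51 W.

P ≈ 5.51 W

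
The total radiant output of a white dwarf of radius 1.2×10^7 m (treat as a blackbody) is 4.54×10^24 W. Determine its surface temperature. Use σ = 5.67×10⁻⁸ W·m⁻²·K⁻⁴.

A = 4πr² = 4π × (1.2×10^7)² = 1.81×10^15 m².
From P = σAT⁴, T = (P / σA)^(1/4) = (4.54×10^24 / (5.67×10⁻⁸ × 1.81×10^15))^(1/4).
T = (4.42×10^16)^(1/4) = 14500 K.

T ≈ 14500 K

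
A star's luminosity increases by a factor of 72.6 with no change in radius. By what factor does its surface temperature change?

factor ≈ 2.92

P ∝ T⁴ ⇒ T ∝ P^(1/4), so T scales by (72.6)^(1/4) = 2.92.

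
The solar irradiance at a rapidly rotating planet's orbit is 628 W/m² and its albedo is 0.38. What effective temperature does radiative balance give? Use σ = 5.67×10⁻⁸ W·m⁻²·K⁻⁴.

Power absorbed = (1−a)S·πR²; power emitted = 4πR²σT⁴. Equating and cancelling πR²:
T = ((1−a)S / 4σ)^(1/4) = (389 / (4 × 5.67×10⁻⁸))^(1/4) = (1.72×10^9)^(1/4).
T = 204 K.

T ≈ 204 K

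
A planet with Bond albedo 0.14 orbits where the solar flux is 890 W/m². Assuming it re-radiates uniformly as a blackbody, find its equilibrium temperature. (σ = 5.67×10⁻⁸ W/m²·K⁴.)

Power absorbed = (1−a)S·πR²; power emitted = 4πR²σT⁴. Equating and cancelling πR²:
T = ((1−a)S / 4σ)^(1/4) = (765 / (4 × 5.67×10⁻⁸))^(1/4) = (3.37×10^9)^(1/4).
T = 241 K.

T ≈ 241 K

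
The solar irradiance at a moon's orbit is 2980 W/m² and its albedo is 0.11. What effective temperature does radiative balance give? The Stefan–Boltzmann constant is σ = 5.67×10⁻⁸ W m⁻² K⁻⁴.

Power absorbed = (1−a)S·πR²; power emitted = 4πR²σT⁴. Equating and cancelling πR²:
T = ((1−a)S / 4σ)^(1/4) = (2650 / (4 × 5.67×10⁻⁸))^(1/4) = (1.17×10^10)^(1/4).
T = 329 K.

T ≈ 329 K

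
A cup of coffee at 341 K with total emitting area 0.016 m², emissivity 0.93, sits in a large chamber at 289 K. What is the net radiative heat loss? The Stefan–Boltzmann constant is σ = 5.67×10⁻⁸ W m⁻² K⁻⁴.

Q = εσA(T⁴ − T_s⁴). T⁴ − T_s⁴ = (341)⁴ − (289)⁴ = 1.35×10^10 − 6.98×10^9 = 6.55×10^9 K⁴.
Q = 0.93 × 5.67×10⁻⁸ × 0.0160 × 6.55×10^9 = 5.52 W.

Q ≈ 5.52 W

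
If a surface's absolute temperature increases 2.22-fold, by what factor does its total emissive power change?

P ∝ T⁴, so the power scales as (2.22)⁴ = 24.3.

factor ≈ 24.3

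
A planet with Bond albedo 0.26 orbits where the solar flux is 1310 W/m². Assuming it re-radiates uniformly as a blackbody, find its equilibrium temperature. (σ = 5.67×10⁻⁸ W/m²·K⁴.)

Power absorbed = (1−a)S·πR²; power emitted = 4πR²σT⁴. Equating and cancelling πR²:
T = ((1−a)S / 4σ)^(1/4) = (969 / (4 × 5.67×10⁻⁸))^(1/4) = (4.27×10^9)^(1/4).
T = 256 K.

T ≈ 256 K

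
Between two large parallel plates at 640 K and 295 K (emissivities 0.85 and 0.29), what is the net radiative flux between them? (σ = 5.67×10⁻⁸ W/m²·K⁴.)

q ≈ 2510 W/m²

For two large parallel gray plates, q = σ(T₁⁴ − T₂⁴) / (1/ε₁ + 1/ε₂ − 1).
1/ε₁ + 1/ε₂ − 1 = 1/0.85 + 1/0.29 − 1 = 3.625.
T₁⁴ − T₂⁴ = 1.68×10^11 − 7.57×10^9 = 1.60×10^11 K⁴.
q = 5.67×10⁻⁸ × 1.60×10^11 / 3.625 = 2510 W/m².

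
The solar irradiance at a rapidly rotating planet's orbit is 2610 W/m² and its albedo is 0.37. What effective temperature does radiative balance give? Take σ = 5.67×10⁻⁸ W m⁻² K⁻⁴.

Power absorbed = (1−a)S·πR²; power emitted = 4πR²σT⁴. Equating and cancelling πR²:
T = ((1−a)S / 4σ)^(1/4) = (1640 / (4 × 5.67×10⁻⁸))^(1/4) = (7.25×10^9)^(1/4).
T = 292 K.

T ≈ 292 K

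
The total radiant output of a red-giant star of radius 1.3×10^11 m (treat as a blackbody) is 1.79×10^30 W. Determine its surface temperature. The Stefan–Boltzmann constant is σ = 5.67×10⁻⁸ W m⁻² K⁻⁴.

T ≈ 3490 K

A = 4πr² = 4π × (1.3×10^11)² = 2.12×10^23 m².
From P = σAT⁴, T = (P / σA)^(1/4) = (1.79×10^30 / (5.67×10⁻⁸ × 2.12×10^23))^(1/4).
T = (1.49×10^14)^(1/4) = 3490 K.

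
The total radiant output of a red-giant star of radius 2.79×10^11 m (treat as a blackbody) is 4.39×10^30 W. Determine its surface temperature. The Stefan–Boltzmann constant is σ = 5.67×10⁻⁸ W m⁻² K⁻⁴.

A = 4πr² = 4π × (2.79×10^11)² = 9.78×10^23 m².
From P = σAT⁴, T = (P / σA)^(1/4) = (4.39×10^30 / (5.67×10⁻⁸ × 9.78×10^23))^(1/4).
T = (7.92×10^13)^(1/4) = 2980 K.

T ≈ 2980 K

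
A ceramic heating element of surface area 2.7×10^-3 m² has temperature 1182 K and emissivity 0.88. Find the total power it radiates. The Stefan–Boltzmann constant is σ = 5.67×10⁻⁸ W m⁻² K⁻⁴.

Stefan–Boltzmann: P = εσAT⁴ = 0.88 × 5.67×10⁻⁸ × 2.70×10^-3 × (1182)⁴ = 0.88 × 5.67×10⁻⁸ × 2.70×10^-3 × 1.95×10^12.
P = 263 W.

P ≈ 263 W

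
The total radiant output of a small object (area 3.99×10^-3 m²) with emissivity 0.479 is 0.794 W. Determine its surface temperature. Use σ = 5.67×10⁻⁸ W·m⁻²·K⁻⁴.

T ≈ 293 K

From P = εσAT⁴, T = (P / εσA)^(1/4) = (0.794 / (0.479 × 5.67×10⁻⁸ × 3.99×10^-3))^(1/4).
T = (7.33×10^9)^(1/4) = 293 K.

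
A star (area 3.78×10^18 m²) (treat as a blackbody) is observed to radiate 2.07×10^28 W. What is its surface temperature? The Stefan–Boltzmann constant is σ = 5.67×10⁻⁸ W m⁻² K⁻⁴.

From P = σAT⁴, T = (P / σA)^(1/4) = (2.07×10^28 / (5.67×10⁻⁸ × 3.78×10^18))^(1/4).
T = (9.66×10^16)^(1/4) = 17600 K.

T ≈ 17600 K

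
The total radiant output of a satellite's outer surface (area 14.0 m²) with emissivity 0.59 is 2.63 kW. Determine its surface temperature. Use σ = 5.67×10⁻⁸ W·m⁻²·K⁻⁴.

From P = εσAT⁴, T = (P / εσA)^(1/4) = (2630 / (0.59 × 5.67×10⁻⁸ × 14.0))^(1/4).
T = (5.62×10^9)^(1/4) = 274 K.

T ≈ 274 K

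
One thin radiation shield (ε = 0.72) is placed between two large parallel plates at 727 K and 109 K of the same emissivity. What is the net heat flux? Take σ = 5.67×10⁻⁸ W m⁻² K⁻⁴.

Each of the 2 gaps contributes resistance (2/ε − 1) = 2/0.72 − 1 = 1.778; total = 3.556.
q = σ(T₁⁴ − T₂⁴) / 3.556 = 5.67×10⁻⁸ × 2.79×10^11 / 3.556 = 4450 W/m².

q ≈ 4450 W/m²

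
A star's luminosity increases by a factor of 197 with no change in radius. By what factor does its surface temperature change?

P ∝ T⁴ ⇒ T ∝ P^(1/4), so T scales by (197)^(1/4) = 3.75.

factor ≈ 3.75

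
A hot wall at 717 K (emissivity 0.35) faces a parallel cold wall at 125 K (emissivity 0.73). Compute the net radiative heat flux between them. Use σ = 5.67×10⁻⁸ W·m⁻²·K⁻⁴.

For two large parallel gray plates, q = σ(T₁⁴ − T₂⁴) / (1/ε₁ + 1/ε₂ − 1).
1/ε₁ + 1/ε₂ − 1 = 1/0.35 + 1/0.73 − 1 = 3.227.
T₁⁴ − T₂⁴ = 2.64×10^11 − 2.44×10^8 = 2.64×10^11 K⁴.
q = 5.67×10⁻⁸ × 2.64×10^11 / 3.227 = 4640 W/m².

q ≈ 4640 W/m²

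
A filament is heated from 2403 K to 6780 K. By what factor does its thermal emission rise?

ratio ≈ 63.4

P ∝ T⁴, so the ratio is (6780/2403)⁴ = (2.821)⁴ = 63.4.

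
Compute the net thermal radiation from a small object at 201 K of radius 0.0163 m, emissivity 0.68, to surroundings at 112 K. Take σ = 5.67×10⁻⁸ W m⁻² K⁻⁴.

A = 4πr² = 4π × (0.0163)² = 3.34×10^-3 m².
Q = εσA(T⁴ − T_s⁴). T⁴ − T_s⁴ = (201)⁴ − (112)⁴ = 1.63×10^9 − 1.57×10^8 = 1.47×10^9 K⁴.
Q = 0.68 × 5.67×10⁻⁸ × 3.34×10^-3 × 1.47×10^9 = 0.190 W.

Q ≈ 0.190 W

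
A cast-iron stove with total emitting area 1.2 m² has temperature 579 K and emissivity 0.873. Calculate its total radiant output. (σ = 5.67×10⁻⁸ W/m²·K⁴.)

Stefan–Boltzmann: P = εσAT⁴ = 0.873 × 5.67×10⁻⁸ × 1.20 × (579)⁴ = 0.873 × 5.67×10⁻⁸ × 1.20 × 1.12×10^11.
P = 6680 W.

P ≈ 6680 W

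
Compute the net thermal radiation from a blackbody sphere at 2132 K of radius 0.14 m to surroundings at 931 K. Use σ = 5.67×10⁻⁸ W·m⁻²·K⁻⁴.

Q ≈ 2.78×10^5 W

A = 4πr² = 4π × (0.14)² = 0.246 m².
Q = σA(T⁴ − T_s⁴). T⁴ − T_s⁴ = (2132)⁴ − (931)⁴ = 2.07×10^13 − 7.51×10^11 = 1.99×10^13 K⁴.
Q = 5.67×10⁻⁸ × 0.246 × 1.99×10^13 = 2.78×10^5 W.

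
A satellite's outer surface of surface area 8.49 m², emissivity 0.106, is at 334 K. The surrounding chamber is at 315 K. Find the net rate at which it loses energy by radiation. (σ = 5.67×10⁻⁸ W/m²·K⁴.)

Q = εσA(T⁴ − T_s⁴). T⁴ − T_s⁴ = (334)⁴ − (315)⁴ = 1.24×10^10 − 9.85×10^9 = 2.60×10^9 K⁴.
Q = 0.106 × 5.67×10⁻⁸ × 8.49 × 2.60×10^9 = 133 W.

Q ≈ 133 W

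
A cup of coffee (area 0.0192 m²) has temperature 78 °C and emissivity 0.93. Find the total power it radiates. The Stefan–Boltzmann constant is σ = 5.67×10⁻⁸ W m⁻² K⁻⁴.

78 °C = 351 K.
Stefan–Boltzmann: P = εσAT⁴ = 0.93 × 5.67×10⁻⁸ × 0.0192 × (351)⁴ = 0.93 × 5.67×10⁻⁸ × 0.0192 × 1.52×10^10.
P = 15.4 W.

P ≈ 15.4 W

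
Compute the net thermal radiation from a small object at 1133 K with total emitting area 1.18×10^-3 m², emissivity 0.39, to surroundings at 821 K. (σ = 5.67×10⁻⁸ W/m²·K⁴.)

Q ≈ 31.1 W

Q = εσA(T⁴ − T_s⁴). T⁴ − T_s⁴ = (1133)⁴ − (821)⁴ = 1.65×10^12 − 4.54×10^11 = 1.19×10^12 K⁴.
Q = 0.39 × 5.67×10⁻⁸ × 1.18×10^-3 × 1.19×10^12 = 31.1 W.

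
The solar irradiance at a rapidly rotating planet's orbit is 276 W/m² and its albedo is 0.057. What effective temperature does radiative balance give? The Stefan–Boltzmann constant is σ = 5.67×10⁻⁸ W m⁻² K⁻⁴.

Power absorbed = (1−a)S·πR²; power emitted = 4πR²σT⁴. Equating and cancelling πR²:
T = ((1−a)S / 4σ)^(1/4) = (260 / (4 × 5.67×10⁻⁸))^(1/4) = (1.15×10^9)^(1/4).
T = 184 K.

T ≈ 184 K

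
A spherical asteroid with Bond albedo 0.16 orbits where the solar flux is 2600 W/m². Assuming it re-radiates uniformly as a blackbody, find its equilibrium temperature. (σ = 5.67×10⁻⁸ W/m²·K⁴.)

T ≈ 313 K

Power absorbed = (1−a)S·πR²; power emitted = 4πR²σT⁴. Equating and cancelling πR²:
T = ((1−a)S / 4σ)^(1/4) = (2180 / (4 × 5.67×10⁻⁸))^(1/4) = (9.63×10^9)^(1/4).
T = 313 K.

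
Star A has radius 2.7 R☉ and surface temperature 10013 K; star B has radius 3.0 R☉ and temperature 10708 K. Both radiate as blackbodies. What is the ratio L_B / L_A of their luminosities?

L = 4πR²σT⁴ ∝ R²T⁴, so L_B/L_A = (3.0/2.7)² × (10708/10013)⁴ = 1.23 × 1.31 = 1.61.

L_B/L_A ≈ 1.61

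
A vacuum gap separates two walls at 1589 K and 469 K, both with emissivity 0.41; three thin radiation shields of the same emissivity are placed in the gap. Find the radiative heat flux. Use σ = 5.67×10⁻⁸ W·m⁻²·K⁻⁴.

Each of the 4 gaps contributes resistance (2/ε − 1) = 2/0.41 − 1 = 3.878; total = 15.51.
q = σ(T₁⁴ − T₂⁴) / 15.51 = 5.67×10⁻⁸ × 6.33×10^12 / 15.51 = 23100 W/m².

q ≈ 23100 W/m²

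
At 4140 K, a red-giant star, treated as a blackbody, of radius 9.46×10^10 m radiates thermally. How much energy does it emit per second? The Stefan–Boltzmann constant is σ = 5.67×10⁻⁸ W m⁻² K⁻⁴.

A = 4πr² = 4π × (9.46×10^10)² = 1.12×10^23 m².
P = σAT⁴ = 5.67×10⁻⁸ × 1.12×10^23 × (4140)⁴ = 5.67×10⁻⁸ × 1.12×10^23 × 2.94×10^14.
P = 1.87×10^30 W.

P ≈ 1.87×10^30 W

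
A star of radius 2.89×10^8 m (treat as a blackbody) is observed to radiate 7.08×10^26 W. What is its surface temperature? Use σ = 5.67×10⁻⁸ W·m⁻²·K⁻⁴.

A = 4πr² = 4π × (2.89×10^8)² = 1.05×10^18 m².
From P = σAT⁴, T = (P / σA)^(1/4) = (7.08×10^26 / (5.67×10⁻⁸ × 1.05×10^18))^(1/4).
T = (1.19×10^16)^(1/4) = 10400 K.

T ≈ 10400 K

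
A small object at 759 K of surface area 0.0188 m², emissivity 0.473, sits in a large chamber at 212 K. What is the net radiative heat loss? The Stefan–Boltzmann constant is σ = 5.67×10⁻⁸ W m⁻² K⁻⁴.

Q ≈ 166 W

Q = εσA(T⁴ − T_s⁴). T⁴ − T_s⁴ = (759)⁴ − (212)⁴ = 3.32×10^11 − 2.02×10^9 = 3.30×10^11 K⁴.
Q = 0.473 × 5.67×10⁻⁸ × 0.0188 × 3.30×10^11 = 166 W.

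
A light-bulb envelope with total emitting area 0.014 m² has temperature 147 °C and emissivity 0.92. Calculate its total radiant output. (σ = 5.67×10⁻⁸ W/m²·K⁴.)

147 °C = 420 K.
P = εσAT⁴ = 0.92 × 5.67×10⁻⁸ × 0.0140 × (420)⁴ = 0.92 × 5.67×10⁻⁸ × 0.0140 × 3.11×10^10.
P = 22.7 W.

P ≈ 22.7 W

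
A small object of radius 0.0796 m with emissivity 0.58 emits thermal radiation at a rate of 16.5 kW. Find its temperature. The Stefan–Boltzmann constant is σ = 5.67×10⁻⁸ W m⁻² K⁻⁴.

A = 4πr² = 4π × (0.0796)² = 0.0796 m².
From P = εσAT⁴, T = (P / εσA)^(1/4) = (16500 / (0.58 × 5.67×10⁻⁸ × 0.0796))^(1/4).
T = (6.30×10^12)^(1/4) = 1580 K.

T ≈ 1580 K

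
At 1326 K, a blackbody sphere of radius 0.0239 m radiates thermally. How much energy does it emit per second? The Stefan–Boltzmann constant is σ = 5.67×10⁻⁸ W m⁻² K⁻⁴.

A = 4πr² = 4π × (0.0239)² = 7.18×10^-3 m².
P = σAT⁴ = 5.67×10⁻⁸ × 7.18×10^-3 × (1326)⁴ = 5.67×10⁻⁸ × 7.18×10^-3 × 3.09×10^12.
P = 1260 W.

P ≈ 1260 W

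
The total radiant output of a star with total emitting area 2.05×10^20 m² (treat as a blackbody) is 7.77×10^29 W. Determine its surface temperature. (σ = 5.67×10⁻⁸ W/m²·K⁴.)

From P = σAT⁴, T = (P / σA)^(1/4) = (7.77×10^29 / (5.67×10⁻⁸ × 2.05×10^20))^(1/4).
T = (6.68×10^16)^(1/4) = 16100 K.

T ≈ 16100 K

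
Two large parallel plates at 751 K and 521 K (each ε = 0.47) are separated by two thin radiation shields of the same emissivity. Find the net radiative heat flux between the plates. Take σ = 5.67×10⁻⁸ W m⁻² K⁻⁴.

q ≈ 1420 W/m²

Each of the 3 gaps contributes resistance (2/ε − 1) = 2/0.47 − 1 = 3.255; total = 9.766.
q = σ(T₁⁴ − T₂⁴) / 9.766 = 5.67×10⁻⁸ × 2.44×10^11 / 9.766 = 1420 W/m².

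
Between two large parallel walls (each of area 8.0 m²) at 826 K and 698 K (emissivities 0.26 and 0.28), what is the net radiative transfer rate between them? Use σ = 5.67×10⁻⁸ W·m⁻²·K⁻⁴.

Q ≈ 16100 W

For two large parallel gray plates, q = σ(T₁⁴ − T₂⁴) / (1/ε₁ + 1/ε₂ − 1).
1/ε₁ + 1/ε₂ − 1 = 1/0.26 + 1/0.28 − 1 = 6.418.
T₁⁴ − T₂⁴ = 4.66×10^11 − 2.37×10^11 = 2.28×10^11 K⁴.
q = 5.67×10⁻⁸ × 2.28×10^11 / 6.418 = 2020 W/m².
Q = q·A = 2020 × 8.0 = 16100 W.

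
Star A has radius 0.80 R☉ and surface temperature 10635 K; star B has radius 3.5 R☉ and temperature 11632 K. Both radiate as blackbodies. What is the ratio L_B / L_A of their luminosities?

L = 4πR²σT⁴ ∝ R²T⁴, so L_B/L_A = (3.5/0.80)² × (11632/10635)⁴ = 19.1 × 1.43 = 27.4.

L_B/L_A ≈ 27.4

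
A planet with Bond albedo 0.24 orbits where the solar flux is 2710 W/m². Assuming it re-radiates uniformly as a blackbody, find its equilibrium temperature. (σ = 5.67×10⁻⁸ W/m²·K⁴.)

Power absorbed = (1−a)S·πR²; power emitted = 4πR²σT⁴. Equating and cancelling πR²:
T = ((1−a)S / 4σ)^(1/4) = (2060 / (4 × 5.67×10⁻⁸))^(1/4) = (9.08×10^9)^(1/4).
T = 309 K.

T ≈ 309 K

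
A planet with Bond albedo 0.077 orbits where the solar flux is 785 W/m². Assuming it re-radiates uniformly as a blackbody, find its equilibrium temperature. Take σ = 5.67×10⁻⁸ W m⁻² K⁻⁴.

Power absorbed = (1−a)S·πR²; power emitted = 4πR²σT⁴. Equating and cancelling πR²:
T = ((1−a)S / 4σ)^(1/4) = (725 / (4 × 5.67×10⁻⁸))^(1/4) = (3.19×10^9)^(1/4).
T = 238 K.

T ≈ 238 K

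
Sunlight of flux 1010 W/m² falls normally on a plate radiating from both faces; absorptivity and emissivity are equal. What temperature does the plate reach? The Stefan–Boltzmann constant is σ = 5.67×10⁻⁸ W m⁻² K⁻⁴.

Absorbed flux αS = emitted flux 2εσT⁴ per unit area; with α = ε this gives T = (S/2σ)^(1/4).
T = (1010 / (2 × 5.67×10⁻⁸))^(1/4) = (8.91×10^9)^(1/4).
T = 307 K.

T ≈ 307 K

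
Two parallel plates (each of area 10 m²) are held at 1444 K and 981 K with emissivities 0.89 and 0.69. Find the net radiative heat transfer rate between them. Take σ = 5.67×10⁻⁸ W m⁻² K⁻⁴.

Q ≈ 1.23×10^6 W

For two large parallel gray plates, q = σ(T₁⁴ − T₂⁴) / (1/ε₁ + 1/ε₂ − 1).
1/ε₁ + 1/ε₂ − 1 = 1/0.89 + 1/0.69 − 1 = 1.573.
T₁⁴ − T₂⁴ = 4.35×10^12 − 9.26×10^11 = 3.42×10^12 K⁴.
q = 5.67×10⁻⁸ × 3.42×10^12 / 1.573 = 1.23×10^5 W/m².
Q = q·A = 1.23×10^5 × 10 = 1.23×10^6 W.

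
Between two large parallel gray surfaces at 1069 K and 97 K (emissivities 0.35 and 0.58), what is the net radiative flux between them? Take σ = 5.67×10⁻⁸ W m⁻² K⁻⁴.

For two large parallel gray plates, q = σ(T₁⁴ − T₂⁴) / (1/ε₁ + 1/ε₂ − 1).
1/ε₁ + 1/ε₂ − 1 = 1/0.35 + 1/0.58 − 1 = 3.581.
T₁⁴ − T₂⁴ = 1.31×10^12 − 8.85×10^7 = 1.31×10^12 K⁴.
q = 5.67×10⁻⁸ × 1.31×10^12 / 3.581 = 20700 W/m².

q ≈ 20700 W/m²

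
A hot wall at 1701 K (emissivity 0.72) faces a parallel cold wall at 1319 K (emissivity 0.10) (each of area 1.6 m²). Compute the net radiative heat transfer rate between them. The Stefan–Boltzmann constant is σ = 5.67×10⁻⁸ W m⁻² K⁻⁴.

Q ≈ 46700 W

For two large parallel gray plates, q = σ(T₁⁴ − T₂⁴) / (1/ε₁ + 1/ε₂ − 1).
1/ε₁ + 1/ε₂ − 1 = 1/0.72 + 1/0.10 − 1 = 10.39.
T₁⁴ − T₂⁴ = 8.37×10^12 − 3.03×10^12 = 5.35×10^12 K⁴.
q = 5.67×10⁻⁸ × 5.35×10^12 / 10.39 = 29200 W/m².
Q = q·A = 29200 × 1.6 = 46700 W.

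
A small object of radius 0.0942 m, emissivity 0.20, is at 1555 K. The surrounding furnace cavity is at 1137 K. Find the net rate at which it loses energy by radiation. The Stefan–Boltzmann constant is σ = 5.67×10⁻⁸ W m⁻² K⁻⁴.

Q ≈ 5280 W

A = 4πr² = 4π × (0.0942)² = 0.112 m².
Q = εσA(T⁴ − T_s⁴). T⁴ − T_s⁴ = (1555)⁴ − (1137)⁴ = 5.85×10^12 − 1.67×10^12 = 4.18×10^12 K⁴.
Q = 0.20 × 5.67×10⁻⁸ × 0.112 × 4.18×10^12 = 5280 W.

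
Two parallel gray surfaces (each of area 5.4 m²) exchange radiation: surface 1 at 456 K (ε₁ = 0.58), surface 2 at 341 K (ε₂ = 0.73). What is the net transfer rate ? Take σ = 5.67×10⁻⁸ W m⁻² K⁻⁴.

Q ≈ 4350 W

For two large parallel gray plates, q = σ(T₁⁴ − T₂⁴) / (1/ε₁ + 1/ε₂ − 1).
1/ε₁ + 1/ε₂ − 1 = 1/0.58 + 1/0.73 − 1 = 2.094.
T₁⁴ − T₂⁴ = 4.32×10^10 − 1.35×10^10 = 2.97×10^10 K⁴.
q = 5.67×10⁻⁸ × 2.97×10^10 / 2.094 = 805 W/m².
Q = q·A = 805 × 5.4 = 4350 W.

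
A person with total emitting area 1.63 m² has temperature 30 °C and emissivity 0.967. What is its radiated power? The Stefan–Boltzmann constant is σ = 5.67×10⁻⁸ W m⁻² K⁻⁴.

P ≈ 753 W

30 °C = 303 K.
P = εσAT⁴ = 0.967 × 5.67×10⁻⁸ × 1.63 × (303)⁴ = 0.967 × 5.67×10⁻⁸ × 1.63 × 8.43×10^9.
P = 753 W.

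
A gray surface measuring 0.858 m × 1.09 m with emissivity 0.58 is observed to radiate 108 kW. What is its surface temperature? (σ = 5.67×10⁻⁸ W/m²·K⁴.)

A = 0.858 × 1.09 = 0.935 m².
From P = εσAT⁴, T = (P / εσA)^(1/4) = (1.08×10^5 / (0.58 × 5.67×10⁻⁸ × 0.935))^(1/4).
T = (3.51×10^12)^(1/4) = 1370 K.

T ≈ 1370 K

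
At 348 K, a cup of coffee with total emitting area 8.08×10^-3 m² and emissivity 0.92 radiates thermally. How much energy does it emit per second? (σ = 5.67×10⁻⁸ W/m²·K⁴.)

P ≈ 6.18 W

Stefan–Boltzmann: P = εσAT⁴ = 0.92 × 5.67×10⁻⁸ × 8.08×10^-3 × (348)⁴ = 0.92 × 5.67×10⁻⁸ × 8.08×10^-3 × 1.47×10^10.
P = 6.18 W.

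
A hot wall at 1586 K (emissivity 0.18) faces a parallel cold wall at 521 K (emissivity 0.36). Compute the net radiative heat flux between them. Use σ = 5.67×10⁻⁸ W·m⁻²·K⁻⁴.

q ≈ 48400 W/m²

For two large parallel gray plates, q = σ(T₁⁴ − T₂⁴) / (1/ε₁ + 1/ε₂ − 1).
1/ε₁ + 1/ε₂ − 1 = 1/0.18 + 1/0.36 − 1 = 7.333.
T₁⁴ − T₂⁴ = 6.33×10^12 − 7.37×10^10 = 6.25×10^12 K⁴.
q = 5.67×10⁻⁸ × 6.25×10^12 / 7.333 = 48400 W/m².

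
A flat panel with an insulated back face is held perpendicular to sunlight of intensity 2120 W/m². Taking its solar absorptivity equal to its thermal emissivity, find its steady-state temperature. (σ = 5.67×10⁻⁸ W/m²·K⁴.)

T ≈ 440 K

Absorbed flux αS = emitted flux εσT⁴ (one radiating face); with α = ε, T = (S/σ)^(1/4).
T = (2120 / 5.67×10⁻⁸)^(1/4) = (3.74×10^10)^(1/4).
T = 440 K.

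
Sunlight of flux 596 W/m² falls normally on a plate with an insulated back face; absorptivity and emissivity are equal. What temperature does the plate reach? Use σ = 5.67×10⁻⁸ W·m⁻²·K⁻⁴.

T ≈ 320 K

Absorbed flux αS = emitted flux εσT⁴ (one radiating face); with α = ε, T = (S/σ)^(1/4).
T = (596 / 5.67×10⁻⁸)^(1/4) = (1.05×10^10)^(1/4).
T = 320 K.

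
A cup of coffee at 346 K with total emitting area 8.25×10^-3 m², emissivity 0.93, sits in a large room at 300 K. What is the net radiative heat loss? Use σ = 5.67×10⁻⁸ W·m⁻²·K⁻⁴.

Q ≈ 2.71 W

Q = εσA(T⁴ − T_s⁴). T⁴ − T_s⁴ = (346)⁴ − (300)⁴ = 1.43×10^10 − 8.10×10^9 = 6.23×10^9 K⁴.
Q = 0.93 × 5.67×10⁻⁸ × 8.25×10^-3 × 6.23×10^9 = 2.71 W.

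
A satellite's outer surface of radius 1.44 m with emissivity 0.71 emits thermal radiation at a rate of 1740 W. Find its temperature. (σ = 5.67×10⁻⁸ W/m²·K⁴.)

T ≈ 202 K

A = 4πr² = 4π × (1.44)² = 26.1 m².
From P = εσAT⁴, T = (P / εσA)^(1/4) = (1740 / (0.71 × 5.67×10⁻⁸ × 26.1))^(1/4).
T = (1.66×10^9)^(1/4) = 202 K.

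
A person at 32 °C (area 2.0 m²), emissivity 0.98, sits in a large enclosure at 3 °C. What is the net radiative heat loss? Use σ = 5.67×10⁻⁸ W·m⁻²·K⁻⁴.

Convert: 32 °C = 305 K; 3 °C = 276 K.
Q = εσA(T⁴ − T_s⁴). T⁴ − T_s⁴ = (305)⁴ − (276)⁴ = 8.65×10^9 − 5.80×10^9 = 2.85×10^9 K⁴.
Q = 0.98 × 5.67×10⁻⁸ × 2.00 × 2.85×10^9 = 317 W.

Q ≈ 317 W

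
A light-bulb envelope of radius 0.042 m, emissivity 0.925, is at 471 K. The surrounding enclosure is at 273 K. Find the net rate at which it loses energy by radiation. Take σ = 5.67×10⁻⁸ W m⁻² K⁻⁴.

A = 4πr² = 4π × (0.042)² = 0.0222 m².
Q = εσA(T⁴ − T_s⁴). T⁴ − T_s⁴ = (471)⁴ − (273)⁴ = 4.92×10^10 − 5.55×10^9 = 4.37×10^10 K⁴.
Q = 0.925 × 5.67×10⁻⁸ × 0.0222 × 4.37×10^10 = 50.8 W.

Q ≈ 50.8 W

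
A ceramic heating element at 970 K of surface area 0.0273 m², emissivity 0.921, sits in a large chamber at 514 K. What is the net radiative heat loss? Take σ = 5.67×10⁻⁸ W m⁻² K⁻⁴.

Q = εσA(T⁴ − T_s⁴). T⁴ − T_s⁴ = (970)⁴ − (514)⁴ = 8.85×10^11 − 6.98×10^10 = 8.15×10^11 K⁴.
Q = 0.921 × 5.67×10⁻⁸ × 0.0273 × 8.15×10^11 = 1160 W.

Q ≈ 1160 W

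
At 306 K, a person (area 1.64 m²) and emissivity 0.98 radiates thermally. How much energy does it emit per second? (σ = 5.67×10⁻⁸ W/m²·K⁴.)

P ≈ 799 W

P = εσAT⁴ = 0.98 × 5.67×10⁻⁸ × 1.64 × (306)⁴ = 0.98 × 5.67×10⁻⁸ × 1.64 × 8.77×10^9.
P = 799 W.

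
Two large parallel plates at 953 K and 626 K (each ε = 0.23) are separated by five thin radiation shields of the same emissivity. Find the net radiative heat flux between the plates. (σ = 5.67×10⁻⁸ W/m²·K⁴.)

q ≈ 824 W/m²

Each of the 6 gaps contributes resistance (2/ε − 1) = 2/0.23 − 1 = 7.696; total = 46.17.
q = σ(T₁⁴ − T₂⁴) / 46.17 = 5.67×10⁻⁸ × 6.71×10^11 / 46.17 = 824 W/m².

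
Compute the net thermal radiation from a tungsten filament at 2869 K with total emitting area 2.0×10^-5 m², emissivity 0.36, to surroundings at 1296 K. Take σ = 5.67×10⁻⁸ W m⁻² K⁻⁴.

Q = εσA(T⁴ − T_s⁴). T⁴ − T_s⁴ = (2869)⁴ − (1296)⁴ = 6.78×10^13 − 2.82×10^12 = 6.49×10^13 K⁴.
Q = 0.36 × 5.67×10⁻⁸ × 2.00×10^-5 × 6.49×10^13 = 26.5 W.

Q ≈ 26.5 W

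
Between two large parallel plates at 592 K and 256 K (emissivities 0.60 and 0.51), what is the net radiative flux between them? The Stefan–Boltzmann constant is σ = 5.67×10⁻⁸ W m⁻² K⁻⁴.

q ≈ 2560 W/m²

For two large parallel gray plates, q = σ(T₁⁴ − T₂⁴) / (1/ε₁ + 1/ε₂ − 1).
1/ε₁ + 1/ε₂ − 1 = 1/0.60 + 1/0.51 − 1 = 2.627.
T₁⁴ − T₂⁴ = 1.23×10^11 − 4.29×10^9 = 1.19×10^11 K⁴.
q = 5.67×10⁻⁸ × 1.19×10^11 / 2.627 = 2560 W/m².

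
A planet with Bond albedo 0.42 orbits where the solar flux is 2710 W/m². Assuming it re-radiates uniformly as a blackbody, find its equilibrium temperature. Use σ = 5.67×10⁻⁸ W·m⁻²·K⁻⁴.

T ≈ 289 K

Power absorbed = (1−a)S·πR²; power emitted = 4πR²σT⁴. Equating and cancelling πR²:
T = ((1−a)S / 4σ)^(1/4) = (1570 / (4 × 5.67×10⁻⁸))^(1/4) = (6.93×10^9)^(1/4).
T = 289 K.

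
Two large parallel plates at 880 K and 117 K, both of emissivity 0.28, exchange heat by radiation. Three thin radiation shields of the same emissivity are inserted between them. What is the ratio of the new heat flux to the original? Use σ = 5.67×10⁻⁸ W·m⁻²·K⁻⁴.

With N identical shields there are N+1 = 4 gaps in series, each with the same radiative resistance, so the flux falls to 1/(N+1) of its unshielded value.

ratio ≈ 0.250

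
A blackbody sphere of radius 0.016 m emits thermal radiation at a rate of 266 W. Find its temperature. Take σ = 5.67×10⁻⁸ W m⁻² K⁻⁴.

T ≈ 1100 K

A = 4πr² = 4π × (0.016)² = 3.22×10^-3 m².
From P = σAT⁴, T = (P / σA)^(1/4) = (266 / (5.67×10⁻⁸ × 3.22×10^-3))^(1/4).
T = (1.46×10^12)^(1/4) = 1100 K.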